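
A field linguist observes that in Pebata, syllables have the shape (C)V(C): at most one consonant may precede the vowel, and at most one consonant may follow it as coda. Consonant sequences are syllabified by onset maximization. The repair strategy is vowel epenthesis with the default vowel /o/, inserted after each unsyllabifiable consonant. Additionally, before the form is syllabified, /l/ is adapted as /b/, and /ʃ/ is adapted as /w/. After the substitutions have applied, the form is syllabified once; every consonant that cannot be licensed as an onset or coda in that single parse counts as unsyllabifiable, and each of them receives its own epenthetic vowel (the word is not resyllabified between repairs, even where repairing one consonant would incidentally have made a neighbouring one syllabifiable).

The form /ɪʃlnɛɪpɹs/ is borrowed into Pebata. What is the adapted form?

Substitution: /ʃ/ → /w/, /l/ → /b/, giving /ɪwbnɛɪpɹs/.
Under (C)V(C), the unsyllabifiable consonants are /b/, /ɹ/, /s/ (at most one coda consonant is licensed; onsets are limited to one consonant).
Epenthesis after each stranded consonant: /b/ → /bo/, /ɹ/ → /ɹo/, /s/ → /so/.

ɪwbonɛɪpɹoso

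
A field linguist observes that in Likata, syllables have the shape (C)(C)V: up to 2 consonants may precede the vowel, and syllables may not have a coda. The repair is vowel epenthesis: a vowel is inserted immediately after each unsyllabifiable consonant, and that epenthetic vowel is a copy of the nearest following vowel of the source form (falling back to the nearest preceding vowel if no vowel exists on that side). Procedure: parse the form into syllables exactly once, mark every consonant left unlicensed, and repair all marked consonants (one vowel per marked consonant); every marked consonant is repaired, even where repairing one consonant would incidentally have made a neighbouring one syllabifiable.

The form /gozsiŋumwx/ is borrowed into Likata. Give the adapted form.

The consonants /m/, /w/, /x/ cannot be parsed into a legal (C)(C)V syllable (no codas are permitted; onsets may contain at most 2 consonants).
Each unlicensed consonant becomes the onset of a new syllable: /m/ → /mu/, /w/ → /wu/, /x/ → /xu/.

gozsiŋumuwuxu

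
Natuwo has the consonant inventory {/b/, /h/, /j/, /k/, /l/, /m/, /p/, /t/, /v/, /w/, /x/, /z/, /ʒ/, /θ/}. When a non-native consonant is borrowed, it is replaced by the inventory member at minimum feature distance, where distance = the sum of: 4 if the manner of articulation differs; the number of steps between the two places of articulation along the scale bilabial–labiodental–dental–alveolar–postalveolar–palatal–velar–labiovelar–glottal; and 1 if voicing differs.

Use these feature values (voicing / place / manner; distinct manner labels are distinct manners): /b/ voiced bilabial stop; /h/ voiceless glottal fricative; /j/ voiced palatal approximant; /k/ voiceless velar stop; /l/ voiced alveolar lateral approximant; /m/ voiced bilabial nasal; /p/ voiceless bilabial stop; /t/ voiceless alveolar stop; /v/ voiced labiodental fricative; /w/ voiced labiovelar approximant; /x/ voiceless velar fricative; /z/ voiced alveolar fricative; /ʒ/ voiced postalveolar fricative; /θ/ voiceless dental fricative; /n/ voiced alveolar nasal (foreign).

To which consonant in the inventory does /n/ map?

/m/ is closest: same manner (nasal), place distance 3 (alveolar→bilabial), same voicing; total 3. Next closest is /l/ at distance 4.

m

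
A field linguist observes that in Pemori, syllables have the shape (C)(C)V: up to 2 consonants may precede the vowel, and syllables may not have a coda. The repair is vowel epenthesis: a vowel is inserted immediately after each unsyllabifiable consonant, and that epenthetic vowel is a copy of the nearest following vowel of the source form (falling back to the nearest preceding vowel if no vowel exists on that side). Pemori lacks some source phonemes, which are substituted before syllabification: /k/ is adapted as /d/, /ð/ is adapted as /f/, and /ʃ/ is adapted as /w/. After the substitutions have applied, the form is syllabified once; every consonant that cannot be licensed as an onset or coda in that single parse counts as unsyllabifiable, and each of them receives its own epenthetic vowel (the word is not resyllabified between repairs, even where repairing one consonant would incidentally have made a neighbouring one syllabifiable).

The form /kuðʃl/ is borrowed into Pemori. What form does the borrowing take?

dufuwulu

Substitution: /k/ → /d/, /ð/ → /f/, /ʃ/ → /w/, giving /dufwl/.
Syllabifying with onset maximization leaves /f/, /w/, /l/ stranded (no codas are permitted; onsets may contain at most 2 consonants).
Inserting the epenthetic vowel yields /f/ → /fu/, /w/ → /wu/, /l/ → /lu/.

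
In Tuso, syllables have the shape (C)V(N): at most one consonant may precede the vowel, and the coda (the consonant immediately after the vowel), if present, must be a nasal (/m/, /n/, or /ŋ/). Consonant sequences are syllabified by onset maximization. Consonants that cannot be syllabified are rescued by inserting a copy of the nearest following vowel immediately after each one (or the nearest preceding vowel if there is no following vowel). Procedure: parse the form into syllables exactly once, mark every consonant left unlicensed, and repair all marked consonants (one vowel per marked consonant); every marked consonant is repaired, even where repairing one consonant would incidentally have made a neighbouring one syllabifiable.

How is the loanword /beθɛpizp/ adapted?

Syllabifying with onset maximization leaves /z/, /p/ stranded (only a nasal (/m/, /n/, or /ŋ/) is licensed in coda position; onsets are limited to one consonant).
Inserting the epenthetic vowel yields /z/ → /zi/, /p/ → /pi/.

beθɛpizipi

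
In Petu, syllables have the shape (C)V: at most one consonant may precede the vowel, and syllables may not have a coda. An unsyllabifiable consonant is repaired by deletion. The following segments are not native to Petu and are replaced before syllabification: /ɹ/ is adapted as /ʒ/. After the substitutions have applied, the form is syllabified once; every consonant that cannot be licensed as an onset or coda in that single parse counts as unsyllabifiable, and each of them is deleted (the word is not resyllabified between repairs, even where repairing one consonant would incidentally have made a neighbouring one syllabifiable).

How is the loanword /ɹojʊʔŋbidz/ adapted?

ʒojʊbi

Substitution: /ɹ/ → /ʒ/, giving /ʒojʊʔŋbidz/.
Syllabifying with onset maximization leaves /ʔ/, /ŋ/, /d/, /z/ stranded (no codas are permitted; onsets are limited to one consonant).
Deletion applies to /ʔ/, /ŋ/, /d/, /z/.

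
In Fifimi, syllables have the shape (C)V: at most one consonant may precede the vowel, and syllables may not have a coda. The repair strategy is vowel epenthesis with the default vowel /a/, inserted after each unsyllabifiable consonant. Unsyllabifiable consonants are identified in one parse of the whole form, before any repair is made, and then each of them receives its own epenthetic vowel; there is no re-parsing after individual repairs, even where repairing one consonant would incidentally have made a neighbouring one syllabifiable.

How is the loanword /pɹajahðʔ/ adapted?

Under (C)V, the unsyllabifiable consonants are /p/, /h/, /ð/, /ʔ/ (no codas are permitted; onsets are limited to one consonant).
Each unlicensed consonant becomes the onset of a new syllable: /p/ → /pa/, /h/ → /ha/, /ð/ → /ða/, /ʔ/ → /ʔa/.

paɹajahaðaʔa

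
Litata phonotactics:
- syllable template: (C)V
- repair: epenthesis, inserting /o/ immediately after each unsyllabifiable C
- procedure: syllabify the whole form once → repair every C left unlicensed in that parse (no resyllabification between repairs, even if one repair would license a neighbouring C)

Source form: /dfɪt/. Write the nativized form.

Syllabifying with onset maximization leaves /d/, /t/ stranded (no codas are permitted; onsets are limited to one consonant).
Each unlicensed consonant becomes the onset of a new syllable: /d/ → /do/, /t/ → /to/.

dofɪto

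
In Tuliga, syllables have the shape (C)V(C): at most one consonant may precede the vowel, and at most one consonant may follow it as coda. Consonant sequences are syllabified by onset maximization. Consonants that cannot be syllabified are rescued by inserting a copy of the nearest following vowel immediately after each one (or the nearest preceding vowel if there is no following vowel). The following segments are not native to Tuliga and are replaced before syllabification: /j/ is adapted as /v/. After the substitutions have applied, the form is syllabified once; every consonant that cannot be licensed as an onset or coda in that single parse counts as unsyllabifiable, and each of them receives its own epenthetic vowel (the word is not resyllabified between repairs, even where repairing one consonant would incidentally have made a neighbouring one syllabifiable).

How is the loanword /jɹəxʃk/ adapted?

Substitution: /j/ → /v/, giving /vɹəxʃk/.
Under (C)V(C), the unsyllabifiable consonants are /v/, /ʃ/, /k/ (at most one coda consonant is licensed; onsets are limited to one consonant).
Epenthesis after each stranded consonant: /v/ → /və/, /ʃ/ → /ʃə/, /k/ → /kə/.

vəɹəxʃəkə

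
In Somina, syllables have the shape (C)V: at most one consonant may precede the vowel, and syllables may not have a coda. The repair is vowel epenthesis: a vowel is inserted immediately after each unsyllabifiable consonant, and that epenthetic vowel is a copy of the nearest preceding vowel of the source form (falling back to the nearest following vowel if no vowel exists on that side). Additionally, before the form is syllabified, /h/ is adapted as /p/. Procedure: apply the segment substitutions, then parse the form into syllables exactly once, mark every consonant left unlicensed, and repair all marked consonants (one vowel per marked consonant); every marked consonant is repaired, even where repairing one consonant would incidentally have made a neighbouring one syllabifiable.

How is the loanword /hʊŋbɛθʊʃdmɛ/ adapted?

Substitution: /h/ → /p/, giving /pʊŋbɛθʊʃdmɛ/.
Under (C)V, the unsyllabifiable consonants are /ŋ/, /ʃ/, /d/ (no codas are permitted; onsets are limited to one consonant).
Epenthesis after each stranded consonant: /ŋ/ → /ŋʊ/, /ʃ/ → /ʃʊ/, /d/ → /dʊ/.

pʊŋʊbɛθʊʃʊdʊmɛ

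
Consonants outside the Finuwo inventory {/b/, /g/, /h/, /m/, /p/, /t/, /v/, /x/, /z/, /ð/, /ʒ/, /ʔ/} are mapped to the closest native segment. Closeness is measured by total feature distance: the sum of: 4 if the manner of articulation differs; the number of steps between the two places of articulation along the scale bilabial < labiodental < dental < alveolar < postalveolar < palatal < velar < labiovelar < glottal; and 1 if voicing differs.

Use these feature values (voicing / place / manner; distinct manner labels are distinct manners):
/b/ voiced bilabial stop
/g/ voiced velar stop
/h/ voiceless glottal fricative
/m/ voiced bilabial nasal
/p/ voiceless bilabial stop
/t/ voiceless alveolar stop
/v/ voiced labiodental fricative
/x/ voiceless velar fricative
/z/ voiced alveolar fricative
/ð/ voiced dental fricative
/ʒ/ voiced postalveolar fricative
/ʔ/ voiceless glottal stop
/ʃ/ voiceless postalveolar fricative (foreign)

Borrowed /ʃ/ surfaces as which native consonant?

/ʒ/ is closest: same manner (fricative), place distance 0 (postalveolar→postalveolar), voicing differs (+1); total 1. Next closest is /x/ at distance 2.

ʒ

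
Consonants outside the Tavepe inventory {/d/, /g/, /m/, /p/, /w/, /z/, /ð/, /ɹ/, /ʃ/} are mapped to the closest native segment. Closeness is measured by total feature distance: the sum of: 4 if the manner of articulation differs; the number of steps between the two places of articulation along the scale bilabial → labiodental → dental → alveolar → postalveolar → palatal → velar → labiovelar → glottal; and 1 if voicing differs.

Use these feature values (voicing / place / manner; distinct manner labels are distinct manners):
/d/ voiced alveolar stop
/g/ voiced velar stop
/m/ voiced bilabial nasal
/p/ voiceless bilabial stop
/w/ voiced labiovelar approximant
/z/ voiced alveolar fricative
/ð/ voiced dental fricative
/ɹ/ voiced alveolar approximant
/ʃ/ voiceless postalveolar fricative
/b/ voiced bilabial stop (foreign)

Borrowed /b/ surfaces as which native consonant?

p

/p/ is closest: same manner (stop), place distance 0 (bilabial→bilabial), voicing differs (+1); total 1. Next closest is /d/ at distance 3.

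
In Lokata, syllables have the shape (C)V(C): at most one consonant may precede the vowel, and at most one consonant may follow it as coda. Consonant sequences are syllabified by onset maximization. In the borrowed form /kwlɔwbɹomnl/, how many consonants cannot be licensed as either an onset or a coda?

Syllabifying with onset maximization leaves /k/, /w/, /b/, /n/, /l/ stranded (at most one coda consonant is licensed; onsets are limited to one consonant).

5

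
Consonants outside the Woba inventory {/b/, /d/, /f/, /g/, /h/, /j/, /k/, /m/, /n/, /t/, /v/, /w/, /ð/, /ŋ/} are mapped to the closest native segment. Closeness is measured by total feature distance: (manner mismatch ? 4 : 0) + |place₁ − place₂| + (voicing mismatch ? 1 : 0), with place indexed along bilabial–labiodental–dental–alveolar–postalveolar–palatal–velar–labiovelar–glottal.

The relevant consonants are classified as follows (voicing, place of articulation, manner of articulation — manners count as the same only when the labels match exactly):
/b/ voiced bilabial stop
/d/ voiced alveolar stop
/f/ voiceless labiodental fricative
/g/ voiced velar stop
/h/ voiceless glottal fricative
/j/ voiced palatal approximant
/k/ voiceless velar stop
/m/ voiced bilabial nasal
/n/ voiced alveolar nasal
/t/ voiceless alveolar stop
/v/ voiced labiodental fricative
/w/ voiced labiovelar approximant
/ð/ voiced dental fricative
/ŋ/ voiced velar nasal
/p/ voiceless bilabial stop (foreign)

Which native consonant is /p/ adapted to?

b

/b/ is closest: same manner (stop), place distance 0 (bilabial→bilabial), voicing differs (+1); total 1. Next closest is /t/ at distance 3.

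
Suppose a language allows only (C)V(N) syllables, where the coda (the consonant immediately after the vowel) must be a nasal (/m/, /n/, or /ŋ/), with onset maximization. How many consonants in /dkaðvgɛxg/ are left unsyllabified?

5

Syllabifying with onset maximization leaves /d/, /ð/, /v/, /x/, /g/ stranded (only a nasal (/m/, /n/, or /ŋ/) is licensed in coda position; onsets are limited to one consonant).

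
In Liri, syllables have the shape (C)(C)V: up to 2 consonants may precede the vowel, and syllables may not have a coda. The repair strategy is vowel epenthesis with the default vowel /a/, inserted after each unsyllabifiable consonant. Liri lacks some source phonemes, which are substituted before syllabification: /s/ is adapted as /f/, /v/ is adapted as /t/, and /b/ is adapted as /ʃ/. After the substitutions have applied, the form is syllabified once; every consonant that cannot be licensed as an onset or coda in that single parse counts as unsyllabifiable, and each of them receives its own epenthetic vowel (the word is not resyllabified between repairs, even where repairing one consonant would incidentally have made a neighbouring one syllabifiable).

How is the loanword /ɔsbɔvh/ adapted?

Substitution: /s/ → /f/, /b/ → /ʃ/, /v/ → /t/, giving /ɔfʃɔth/.
The consonants /t/, /h/ cannot be parsed into a legal (C)(C)V syllable (no codas are permitted; onsets may contain at most 2 consonants).
Inserting the epenthetic vowel yields /t/ → /ta/, /h/ → /ha/.

ɔfʃɔtaha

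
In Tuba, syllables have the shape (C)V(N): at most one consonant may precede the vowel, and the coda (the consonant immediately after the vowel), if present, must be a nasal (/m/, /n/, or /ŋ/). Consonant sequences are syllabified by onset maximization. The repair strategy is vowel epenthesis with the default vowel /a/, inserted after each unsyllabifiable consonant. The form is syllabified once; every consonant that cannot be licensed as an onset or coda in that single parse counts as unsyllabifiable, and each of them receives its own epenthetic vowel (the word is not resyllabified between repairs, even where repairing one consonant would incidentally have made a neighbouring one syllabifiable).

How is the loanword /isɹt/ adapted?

Syllabifying with onset maximization leaves /s/, /ɹ/, /t/ stranded (only a nasal (/m/, /n/, or /ŋ/) is licensed in coda position; onsets are limited to one consonant).
Epenthesis after each stranded consonant: /s/ → /sa/, /ɹ/ → /ɹa/, /t/ → /ta/.

isaɹata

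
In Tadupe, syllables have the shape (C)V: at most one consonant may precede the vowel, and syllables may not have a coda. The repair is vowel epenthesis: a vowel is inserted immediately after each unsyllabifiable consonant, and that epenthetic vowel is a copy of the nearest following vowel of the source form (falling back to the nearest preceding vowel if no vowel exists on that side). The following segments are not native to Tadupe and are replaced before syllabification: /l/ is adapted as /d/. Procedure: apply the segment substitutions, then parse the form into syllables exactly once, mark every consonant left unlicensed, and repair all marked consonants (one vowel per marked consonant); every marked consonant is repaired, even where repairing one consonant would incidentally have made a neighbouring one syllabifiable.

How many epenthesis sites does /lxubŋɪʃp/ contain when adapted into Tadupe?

4

After substitution the input is /dxubŋɪʃp/.
The unsyllabifiable consonants are /d/, /b/, /ʃ/, /p/; each receives one epenthetic vowel.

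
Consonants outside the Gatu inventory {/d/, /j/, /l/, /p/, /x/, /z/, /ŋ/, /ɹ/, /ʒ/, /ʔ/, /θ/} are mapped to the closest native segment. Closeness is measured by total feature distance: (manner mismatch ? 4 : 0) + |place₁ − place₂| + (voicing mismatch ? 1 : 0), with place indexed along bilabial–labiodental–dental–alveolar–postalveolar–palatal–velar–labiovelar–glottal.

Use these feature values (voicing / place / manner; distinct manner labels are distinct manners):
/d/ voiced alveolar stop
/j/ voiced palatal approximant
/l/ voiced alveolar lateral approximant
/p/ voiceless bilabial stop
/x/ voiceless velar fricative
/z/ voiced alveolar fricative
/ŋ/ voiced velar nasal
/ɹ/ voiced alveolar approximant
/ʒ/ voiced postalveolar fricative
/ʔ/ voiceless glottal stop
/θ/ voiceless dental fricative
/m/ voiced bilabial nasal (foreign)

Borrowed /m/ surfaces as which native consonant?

/p/ is closest: manner differs (nasal→stop, +4), place distance 0 (bilabial→bilabial), voicing differs (+1); total 5. Next closest is /ŋ/ at distance 6.

p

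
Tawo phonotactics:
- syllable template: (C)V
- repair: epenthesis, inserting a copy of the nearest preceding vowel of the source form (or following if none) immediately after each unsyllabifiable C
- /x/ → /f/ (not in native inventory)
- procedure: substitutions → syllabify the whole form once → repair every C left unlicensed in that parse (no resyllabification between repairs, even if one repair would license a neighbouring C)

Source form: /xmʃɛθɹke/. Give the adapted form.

fɛmɛʃɛθɛɹɛke

Substitution: /x/ → /f/, giving /fmʃɛθɹke/.
The consonants /f/, /m/, /θ/, /ɹ/ cannot be parsed into a legal (C)V syllable (no codas are permitted; onsets are limited to one consonant).
Epenthesis after each stranded consonant: /f/ → /fɛ/, /m/ → /mɛ/, /θ/ → /θɛ/, /ɹ/ → /ɹɛ/.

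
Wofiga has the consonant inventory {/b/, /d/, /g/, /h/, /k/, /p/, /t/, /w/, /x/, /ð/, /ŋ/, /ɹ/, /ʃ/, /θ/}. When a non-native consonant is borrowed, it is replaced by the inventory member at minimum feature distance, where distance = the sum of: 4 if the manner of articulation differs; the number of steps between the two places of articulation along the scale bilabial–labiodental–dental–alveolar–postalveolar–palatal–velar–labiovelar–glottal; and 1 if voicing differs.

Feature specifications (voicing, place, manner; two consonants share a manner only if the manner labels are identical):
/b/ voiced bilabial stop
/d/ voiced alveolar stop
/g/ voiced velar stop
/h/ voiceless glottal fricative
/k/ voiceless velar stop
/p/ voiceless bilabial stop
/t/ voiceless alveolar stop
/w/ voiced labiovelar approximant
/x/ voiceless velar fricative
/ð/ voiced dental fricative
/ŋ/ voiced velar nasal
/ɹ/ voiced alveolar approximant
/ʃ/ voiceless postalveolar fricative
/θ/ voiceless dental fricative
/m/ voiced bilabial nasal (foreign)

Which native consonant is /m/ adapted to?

/b/ is closest: manner differs (nasal→stop, +4), place distance 0 (bilabial→bilabial), same voicing; total 4. Next closest is /p/ at distance 5.

b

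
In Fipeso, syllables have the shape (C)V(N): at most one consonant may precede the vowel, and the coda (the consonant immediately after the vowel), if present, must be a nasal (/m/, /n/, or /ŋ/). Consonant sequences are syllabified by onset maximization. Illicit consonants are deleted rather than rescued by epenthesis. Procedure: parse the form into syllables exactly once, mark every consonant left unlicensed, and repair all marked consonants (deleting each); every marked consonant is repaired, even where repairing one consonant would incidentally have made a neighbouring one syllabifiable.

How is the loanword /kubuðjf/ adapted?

The consonants /ð/, /j/, /f/ cannot be parsed into a legal (C)V(N) syllable (only a nasal (/m/, /n/, or /ŋ/) is licensed in coda position; onsets are limited to one consonant).
Deleting the stranded consonants removes /ð/, /j/, /f/.

kubu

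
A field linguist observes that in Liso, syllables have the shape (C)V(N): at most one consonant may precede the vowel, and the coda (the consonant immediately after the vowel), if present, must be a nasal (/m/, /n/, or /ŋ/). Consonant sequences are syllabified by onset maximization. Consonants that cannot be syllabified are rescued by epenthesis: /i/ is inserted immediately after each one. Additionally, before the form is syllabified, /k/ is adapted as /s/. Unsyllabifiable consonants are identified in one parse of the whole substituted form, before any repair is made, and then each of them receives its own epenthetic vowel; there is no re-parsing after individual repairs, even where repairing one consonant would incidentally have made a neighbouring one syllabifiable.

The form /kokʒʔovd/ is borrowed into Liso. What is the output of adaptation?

Substitution: /k/ → /s/, giving /sosʒʔovd/.
Syllabifying with onset maximization leaves /s/, /ʒ/, /v/, /d/ stranded (only a nasal (/m/, /n/, or /ŋ/) is licensed in coda position; onsets are limited to one consonant).
Epenthesis after each stranded consonant: /s/ → /si/, /ʒ/ → /ʒi/, /v/ → /vi/, /d/ → /di/.

sosiʒiʔovidi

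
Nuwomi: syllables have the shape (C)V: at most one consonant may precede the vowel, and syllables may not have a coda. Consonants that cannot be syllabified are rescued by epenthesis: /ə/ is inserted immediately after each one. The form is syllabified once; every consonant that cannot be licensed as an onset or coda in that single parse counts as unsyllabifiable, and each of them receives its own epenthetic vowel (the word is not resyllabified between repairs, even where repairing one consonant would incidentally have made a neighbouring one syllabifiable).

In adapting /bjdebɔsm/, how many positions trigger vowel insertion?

4

The unsyllabifiable consonants are /b/, /j/, /s/, /m/; each receives one epenthetic vowel.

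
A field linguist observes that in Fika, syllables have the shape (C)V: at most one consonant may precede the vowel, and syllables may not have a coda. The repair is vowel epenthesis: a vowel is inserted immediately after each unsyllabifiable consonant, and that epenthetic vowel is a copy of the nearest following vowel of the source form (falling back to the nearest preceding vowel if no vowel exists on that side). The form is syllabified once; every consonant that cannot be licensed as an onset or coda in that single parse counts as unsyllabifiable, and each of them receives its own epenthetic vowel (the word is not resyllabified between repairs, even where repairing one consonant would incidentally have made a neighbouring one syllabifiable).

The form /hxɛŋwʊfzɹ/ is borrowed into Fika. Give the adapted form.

hɛxɛŋʊwʊfʊzʊɹʊ

Under (C)V, the unsyllabifiable consonants are /h/, /ŋ/, /f/, /z/, /ɹ/ (no codas are permitted; onsets are limited to one consonant).
Epenthesis after each stranded consonant: /h/ → /hɛ/, /ŋ/ → /ŋʊ/, /f/ → /fʊ/, /z/ → /zʊ/, /ɹ/ → /ɹʊ/.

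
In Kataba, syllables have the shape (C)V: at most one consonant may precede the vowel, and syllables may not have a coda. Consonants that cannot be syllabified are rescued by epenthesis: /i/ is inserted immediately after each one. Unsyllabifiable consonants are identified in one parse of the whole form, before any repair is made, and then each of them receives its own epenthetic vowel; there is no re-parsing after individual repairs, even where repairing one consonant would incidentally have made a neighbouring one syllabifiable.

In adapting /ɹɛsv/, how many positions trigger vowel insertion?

The unsyllabifiable consonants are /s/, /v/; each receives one epenthetic vowel.

2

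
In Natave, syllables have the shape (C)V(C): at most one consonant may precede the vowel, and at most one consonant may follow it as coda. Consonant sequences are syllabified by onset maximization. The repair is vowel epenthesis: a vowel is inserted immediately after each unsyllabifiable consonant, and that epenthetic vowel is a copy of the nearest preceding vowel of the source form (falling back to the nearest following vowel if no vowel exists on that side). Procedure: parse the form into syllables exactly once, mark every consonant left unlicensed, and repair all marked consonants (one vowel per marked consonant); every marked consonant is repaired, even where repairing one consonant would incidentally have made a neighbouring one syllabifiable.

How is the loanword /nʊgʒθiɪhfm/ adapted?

Under (C)V(C), the unsyllabifiable consonants are /ʒ/, /f/, /m/ (at most one coda consonant is licensed; onsets are limited to one consonant).
Each unlicensed consonant becomes the onset of a new syllable: /ʒ/ → /ʒʊ/, /f/ → /fɪ/, /m/ → /mɪ/.

nʊgʒʊθiɪhfɪmɪ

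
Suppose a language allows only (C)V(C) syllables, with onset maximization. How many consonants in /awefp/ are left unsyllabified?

1

Syllabifying with onset maximization leaves /p/ stranded (at most one coda consonant is licensed; onsets are limited to one consonant).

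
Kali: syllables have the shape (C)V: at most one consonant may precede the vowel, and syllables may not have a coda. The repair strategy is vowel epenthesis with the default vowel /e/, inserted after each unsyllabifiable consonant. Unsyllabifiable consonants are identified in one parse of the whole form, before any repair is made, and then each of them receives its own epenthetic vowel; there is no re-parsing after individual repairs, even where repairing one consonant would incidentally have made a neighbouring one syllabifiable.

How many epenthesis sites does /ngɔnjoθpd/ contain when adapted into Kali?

The unsyllabifiable consonants are /n/, /n/, /θ/, /p/, /d/; each receives one epenthetic vowel.

5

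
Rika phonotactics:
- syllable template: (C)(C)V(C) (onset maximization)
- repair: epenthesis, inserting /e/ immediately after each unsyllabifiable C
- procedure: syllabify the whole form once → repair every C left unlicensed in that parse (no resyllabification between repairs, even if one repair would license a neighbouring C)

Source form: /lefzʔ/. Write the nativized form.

lefzeʔe

Syllabifying with onset maximization leaves /z/, /ʔ/ stranded (at most one coda consonant is licensed; onsets may contain at most 2 consonants).
Each unlicensed consonant becomes the onset of a new syllable: /z/ → /ze/, /ʔ/ → /ʔe/.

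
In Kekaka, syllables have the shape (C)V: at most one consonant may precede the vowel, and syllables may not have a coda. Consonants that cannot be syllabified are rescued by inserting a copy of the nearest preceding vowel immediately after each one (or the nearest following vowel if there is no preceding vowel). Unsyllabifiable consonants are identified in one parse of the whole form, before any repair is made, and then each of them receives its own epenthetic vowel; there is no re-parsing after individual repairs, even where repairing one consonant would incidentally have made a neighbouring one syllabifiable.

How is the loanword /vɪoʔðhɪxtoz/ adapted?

vɪoʔoðohɪxɪtozo

The consonants /ʔ/, /ð/, /x/, /z/ cannot be parsed into a legal (C)V syllable (no codas are permitted; onsets are limited to one consonant).
Epenthesis after each stranded consonant: /ʔ/ → /ʔo/, /ð/ → /ðo/, /x/ → /xɪ/, /z/ → /zo/.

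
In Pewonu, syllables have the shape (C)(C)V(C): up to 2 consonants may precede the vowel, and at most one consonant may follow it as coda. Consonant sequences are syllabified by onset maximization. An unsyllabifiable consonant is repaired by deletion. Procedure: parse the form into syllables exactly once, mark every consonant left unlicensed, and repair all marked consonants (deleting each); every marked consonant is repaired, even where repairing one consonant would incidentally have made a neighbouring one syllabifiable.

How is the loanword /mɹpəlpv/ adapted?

ɹpəl

Under (C)(C)V(C), the unsyllabifiable consonants are /m/, /p/, /v/ (at most one coda consonant is licensed; onsets may contain at most 2 consonants).
Deletion applies to /m/, /p/, /v/.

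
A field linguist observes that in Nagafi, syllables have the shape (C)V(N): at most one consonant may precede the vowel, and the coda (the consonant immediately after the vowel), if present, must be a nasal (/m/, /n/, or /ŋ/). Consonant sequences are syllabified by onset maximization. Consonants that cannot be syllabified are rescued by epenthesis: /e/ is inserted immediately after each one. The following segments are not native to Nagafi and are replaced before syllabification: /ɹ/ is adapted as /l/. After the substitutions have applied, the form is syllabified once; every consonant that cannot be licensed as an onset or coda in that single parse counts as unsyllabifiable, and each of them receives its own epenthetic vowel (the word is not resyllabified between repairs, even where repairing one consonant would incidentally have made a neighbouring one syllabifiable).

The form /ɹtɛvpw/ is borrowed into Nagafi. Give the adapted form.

Substitution: /ɹ/ → /l/, giving /ltɛvpw/.
Under (C)V(N), the unsyllabifiable consonants are /l/, /v/, /p/, /w/ (only a nasal (/m/, /n/, or /ŋ/) is licensed in coda position; onsets are limited to one consonant).
Epenthesis after each stranded consonant: /l/ → /le/, /v/ → /ve/, /p/ → /pe/, /w/ → /we/.

letɛvepewe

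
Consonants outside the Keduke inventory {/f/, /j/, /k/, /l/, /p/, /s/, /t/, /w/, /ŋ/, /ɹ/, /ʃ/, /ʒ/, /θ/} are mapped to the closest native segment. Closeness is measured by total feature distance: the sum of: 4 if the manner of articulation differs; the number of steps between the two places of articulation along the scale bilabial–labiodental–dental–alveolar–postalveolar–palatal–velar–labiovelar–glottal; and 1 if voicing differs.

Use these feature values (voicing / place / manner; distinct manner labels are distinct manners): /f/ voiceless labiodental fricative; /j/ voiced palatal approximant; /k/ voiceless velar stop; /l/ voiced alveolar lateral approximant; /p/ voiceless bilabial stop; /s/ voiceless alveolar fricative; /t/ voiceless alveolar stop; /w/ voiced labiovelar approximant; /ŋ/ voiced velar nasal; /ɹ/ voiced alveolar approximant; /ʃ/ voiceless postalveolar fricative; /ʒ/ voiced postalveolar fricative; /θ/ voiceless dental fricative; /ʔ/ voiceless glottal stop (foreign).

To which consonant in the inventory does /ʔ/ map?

k

/k/ is closest: same manner (stop), place distance 2 (glottal→velar), same voicing; total 2. Next closest is /t/ at distance 5.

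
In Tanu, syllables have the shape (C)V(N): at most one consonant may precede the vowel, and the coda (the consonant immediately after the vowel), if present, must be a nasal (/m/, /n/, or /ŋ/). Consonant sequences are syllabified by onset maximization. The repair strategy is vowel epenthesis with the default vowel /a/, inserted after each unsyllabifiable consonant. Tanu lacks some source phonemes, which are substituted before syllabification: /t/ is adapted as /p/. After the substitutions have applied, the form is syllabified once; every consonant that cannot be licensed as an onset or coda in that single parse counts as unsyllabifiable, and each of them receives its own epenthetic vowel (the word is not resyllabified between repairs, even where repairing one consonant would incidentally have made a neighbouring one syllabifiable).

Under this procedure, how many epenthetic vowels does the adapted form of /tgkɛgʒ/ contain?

4

After substitution the input is /pgkɛgʒ/.
The unsyllabifiable consonants are /p/, /g/, /g/, /ʒ/; each receives one epenthetic vowel.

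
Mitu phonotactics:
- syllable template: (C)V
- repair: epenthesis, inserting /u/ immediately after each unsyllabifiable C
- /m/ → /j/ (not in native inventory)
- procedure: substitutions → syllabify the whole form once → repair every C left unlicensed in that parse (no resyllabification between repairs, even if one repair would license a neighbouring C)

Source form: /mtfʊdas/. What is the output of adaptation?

jutufʊdasu

Substitution: /m/ → /j/, giving /jtfʊdas/.
Syllabifying with onset maximization leaves /j/, /t/, /s/ stranded (no codas are permitted; onsets are limited to one consonant).
Epenthesis after each stranded consonant: /j/ → /ju/, /t/ → /tu/, /s/ → /su/.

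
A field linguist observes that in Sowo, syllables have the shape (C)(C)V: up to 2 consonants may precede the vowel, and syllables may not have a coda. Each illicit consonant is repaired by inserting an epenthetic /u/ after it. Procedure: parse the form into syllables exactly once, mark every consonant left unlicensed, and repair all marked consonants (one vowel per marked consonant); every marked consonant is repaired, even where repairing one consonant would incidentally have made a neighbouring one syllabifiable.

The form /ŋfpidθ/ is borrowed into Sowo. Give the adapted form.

The consonants /ŋ/, /d/, /θ/ cannot be parsed into a legal (C)(C)V syllable (no codas are permitted; onsets may contain at most 2 consonants).
Each unlicensed consonant becomes the onset of a new syllable: /ŋ/ → /ŋu/, /d/ → /du/, /θ/ → /θu/.

ŋufpiduθu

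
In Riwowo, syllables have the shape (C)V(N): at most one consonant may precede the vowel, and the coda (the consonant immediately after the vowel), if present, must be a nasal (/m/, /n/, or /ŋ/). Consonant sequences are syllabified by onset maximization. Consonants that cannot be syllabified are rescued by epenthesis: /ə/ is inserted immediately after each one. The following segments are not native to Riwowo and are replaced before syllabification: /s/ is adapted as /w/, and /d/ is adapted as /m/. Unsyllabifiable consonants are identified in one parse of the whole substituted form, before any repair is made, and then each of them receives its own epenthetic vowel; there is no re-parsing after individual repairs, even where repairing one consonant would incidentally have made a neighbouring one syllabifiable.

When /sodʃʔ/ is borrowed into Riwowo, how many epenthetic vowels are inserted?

2

After substitution the input is /womʃʔ/.
The unsyllabifiable consonants are /ʃ/, /ʔ/; each receives one epenthetic vowel.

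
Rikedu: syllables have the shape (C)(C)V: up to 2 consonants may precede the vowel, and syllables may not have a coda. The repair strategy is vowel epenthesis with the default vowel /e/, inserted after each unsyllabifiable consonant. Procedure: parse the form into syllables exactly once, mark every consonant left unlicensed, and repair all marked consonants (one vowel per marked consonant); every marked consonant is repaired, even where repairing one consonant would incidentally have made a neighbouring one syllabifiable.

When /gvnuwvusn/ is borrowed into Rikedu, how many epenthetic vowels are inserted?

3

The unsyllabifiable consonants are /g/, /s/, /n/; each receives one epenthetic vowel.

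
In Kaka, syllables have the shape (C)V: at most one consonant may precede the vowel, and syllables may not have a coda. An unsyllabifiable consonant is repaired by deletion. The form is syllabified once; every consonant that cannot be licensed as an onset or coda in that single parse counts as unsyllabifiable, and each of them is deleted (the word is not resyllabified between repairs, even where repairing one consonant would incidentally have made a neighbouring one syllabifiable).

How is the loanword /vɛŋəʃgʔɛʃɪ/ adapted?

Syllabifying with onset maximization leaves /ʃ/, /g/ stranded (no codas are permitted; onsets are limited to one consonant).
Deletion applies to /ʃ/, /g/.

vɛŋəʔɛʃɪ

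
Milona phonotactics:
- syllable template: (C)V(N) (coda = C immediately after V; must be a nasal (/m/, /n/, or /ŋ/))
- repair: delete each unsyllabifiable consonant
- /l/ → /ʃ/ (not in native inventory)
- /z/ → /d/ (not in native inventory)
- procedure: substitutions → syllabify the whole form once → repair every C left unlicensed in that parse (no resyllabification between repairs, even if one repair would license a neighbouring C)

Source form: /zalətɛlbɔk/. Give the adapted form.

Substitution: /z/ → /d/, /l/ → /ʃ/, giving /daʃətɛʃbɔk/.
Syllabifying with onset maximization leaves /ʃ/, /k/ stranded (only a nasal (/m/, /n/, or /ŋ/) is licensed in coda position; onsets are limited to one consonant).
Deleting the stranded consonants removes /ʃ/, /k/.

daʃətɛbɔ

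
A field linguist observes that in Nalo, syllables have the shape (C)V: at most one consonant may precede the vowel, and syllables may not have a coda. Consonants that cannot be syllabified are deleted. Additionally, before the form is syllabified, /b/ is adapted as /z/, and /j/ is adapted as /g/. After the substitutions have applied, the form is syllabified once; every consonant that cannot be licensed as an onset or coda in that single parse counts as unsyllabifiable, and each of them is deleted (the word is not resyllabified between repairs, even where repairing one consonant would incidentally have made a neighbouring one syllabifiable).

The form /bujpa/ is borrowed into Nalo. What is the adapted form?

Substitution: /b/ → /z/, /j/ → /g/, giving /zugpa/.
Syllabifying with onset maximization leaves /g/ stranded (no codas are permitted; onsets are limited to one consonant).
Deletion applies to /g/.

zupa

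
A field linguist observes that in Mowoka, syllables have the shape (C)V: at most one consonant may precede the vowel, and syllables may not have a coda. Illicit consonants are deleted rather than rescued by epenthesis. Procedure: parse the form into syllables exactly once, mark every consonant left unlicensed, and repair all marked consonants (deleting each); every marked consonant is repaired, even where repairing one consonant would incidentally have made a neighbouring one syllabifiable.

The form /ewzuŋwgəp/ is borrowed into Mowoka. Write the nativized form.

ezugə

The consonants /w/, /ŋ/, /w/, /p/ cannot be parsed into a legal (C)V syllable (no codas are permitted; onsets are limited to one consonant).
Deletion applies to /w/, /ŋ/, /w/, /p/.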